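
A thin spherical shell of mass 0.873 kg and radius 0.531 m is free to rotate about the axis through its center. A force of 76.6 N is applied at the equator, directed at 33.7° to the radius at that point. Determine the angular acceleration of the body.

α ≈ 138 rad/s²

I = (2/3)MR² = (2/3)(0.873)(0.531)² = 0.1641 kg·m².
Only the tangential component produces torque: τ = F R sinθ = (76.6)(0.531) sin 33.7° = 22.57 N·m.
Newton's second law for rotation, τ = Iα, gives α = τ/I = 22.57/0.1641 = 137.5 rad/s².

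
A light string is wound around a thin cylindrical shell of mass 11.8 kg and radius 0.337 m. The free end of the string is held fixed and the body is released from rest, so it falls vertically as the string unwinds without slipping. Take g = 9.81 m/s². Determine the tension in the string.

T ≈ 57.9 N

Translation: Mg − T = Ma. Rotation about the center: TR = Iα with I = MR².
With a = αR: T = (I/R²)a = M a, so Mg = (1 + 1.000)Ma.
a = g/(1 + 1.000) = 9.81/2.000 = 4.905 m/s².
T = 1.000·M·a = (1.000)(11.8)(4.905) = 57.88 N.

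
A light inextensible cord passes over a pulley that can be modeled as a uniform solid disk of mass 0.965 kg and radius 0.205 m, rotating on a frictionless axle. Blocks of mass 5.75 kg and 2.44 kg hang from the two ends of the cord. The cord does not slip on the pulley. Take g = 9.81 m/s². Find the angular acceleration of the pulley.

α ≈ 18.3 rad/s²

I = ½MR² = (1/2)(0.965)(0.205)² = 0.02028 kg·m².
Heavier block: m₁g − T₁ = m₁a. Lighter block: T₂ − m₂g = m₂a.
Pulley: (T₁ − T₂)R = Iα = I(a/R), so T₁ − T₂ = (I/R²)a = (1/2)M_p a = 0.4825·a.
Adding the three: (m₁ − m₂)g = (m₁ + m₂ + 0.4825)a, so a = (5.75 − 2.44)(9.81)/(5.75 + 2.44 + 0.4825) = 3.744 m/s².
α = a/R = 3.744/0.205 = 18.26 rad/s².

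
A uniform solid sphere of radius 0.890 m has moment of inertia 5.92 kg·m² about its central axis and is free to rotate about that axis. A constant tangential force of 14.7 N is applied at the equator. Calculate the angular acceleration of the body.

τ = F R = (14.7)(0.890) = 13.08 N·m.
From τ = Iα: α = 13.08/5.920 = 2.210 rad/s².

α ≈ 2.21 rad/s²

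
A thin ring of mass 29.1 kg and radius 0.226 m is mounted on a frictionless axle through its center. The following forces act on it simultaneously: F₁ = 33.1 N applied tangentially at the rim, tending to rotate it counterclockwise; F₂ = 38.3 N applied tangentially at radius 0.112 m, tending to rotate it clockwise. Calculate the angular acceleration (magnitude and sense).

α ≈ 2.15 rad/s², counterclockwise

I = MR² = (29.1)(0.226)² = 1.486 kg·m².
Taking counterclockwise as positive: τ₁ = +(33.1)(0.226) = +7.481 N·m; τ₂ = −(38.3)(0.112) = −4.290 N·m.
Net torque τ = 3.191 N·m.
α = τ/I = 3.191/1.486 = 2.147 rad/s².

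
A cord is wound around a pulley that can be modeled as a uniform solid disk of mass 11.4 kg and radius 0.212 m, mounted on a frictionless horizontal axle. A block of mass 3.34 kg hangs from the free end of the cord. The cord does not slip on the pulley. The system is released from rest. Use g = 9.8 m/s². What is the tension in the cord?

I = ½MR² = (1/2)(11.4)(0.212)² = 0.2562 kg·m².
Block: mg − T = ma. Pulley: TR = Iα. No-slip: a = αR, so T = (I/R²)a = 5.700·a.
Then mg = (m + 5.700)a, so a = (3.34)(9.8)/(3.34 + 5.700) = 3.621 m/s².
T = 5.700·a = 20.64 N.

T ≈ 20.6 N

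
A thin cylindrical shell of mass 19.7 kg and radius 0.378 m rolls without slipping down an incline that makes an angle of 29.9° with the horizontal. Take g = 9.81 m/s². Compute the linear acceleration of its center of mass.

a ≈ 2.45 m/s²

Translation along the incline: Mg sinθ − f = Ma.
Rotation about the center: fR = Iα with I = MR². No-slip gives a = αR, so f = (I/R²)a = M a.
Substituting: Mg sinθ = (1 + 1.000)Ma, so a = g sinθ/(1 + 1.000) = (9.81) sin 29.9° / 2.000 = 2.445 m/s².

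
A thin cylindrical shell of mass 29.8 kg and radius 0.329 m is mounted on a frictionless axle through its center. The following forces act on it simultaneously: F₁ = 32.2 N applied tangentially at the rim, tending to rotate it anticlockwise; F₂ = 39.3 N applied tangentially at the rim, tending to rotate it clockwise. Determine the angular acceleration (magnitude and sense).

I = MR² = (29.8)(0.329)² = 3.226 kg·m².
Taking anticlockwise as positive: τ₁ = +(32.2)(0.329) = +10.59 N·m; τ₂ = −(39.3)(0.329) = −12.93 N·m.
Net torque τ = -2.336 N·m.
α = τ/I = -2.336/3.226 = -0.7242 rad/s².

α ≈ 0.724 rad/s², clockwise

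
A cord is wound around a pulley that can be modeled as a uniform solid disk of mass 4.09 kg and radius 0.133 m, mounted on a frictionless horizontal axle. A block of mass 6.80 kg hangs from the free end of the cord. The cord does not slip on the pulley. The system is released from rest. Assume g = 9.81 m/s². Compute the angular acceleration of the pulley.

α ≈ 56.7 rad/s²

I = ½MR² = (1/2)(4.09)(0.133)² = 0.03617 kg·m².
Block: mg − T = ma. Pulley: TR = Iα. No-slip: a = αR, so T = (I/R²)a = 2.045·a.
Then mg = (m + 2.045)a, so a = (6.80)(9.81)/(6.80 + 2.045) = 7.542 m/s².
α = a/R = 7.542/0.133 = 56.71 rad/s².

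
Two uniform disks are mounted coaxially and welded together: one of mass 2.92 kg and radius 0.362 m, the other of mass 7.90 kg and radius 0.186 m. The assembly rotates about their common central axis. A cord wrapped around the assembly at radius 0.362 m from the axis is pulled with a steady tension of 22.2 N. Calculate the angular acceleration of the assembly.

α ≈ 24.5 rad/s²

I = ½M₁R₁² + ½M₂R₂² = ½(2.92)(0.362)² + ½(7.90)(0.186)² = 0.3280 kg·m².
τ = F r = (22.2)(0.362) = 8.036 N·m.
α = τ/I = 8.036/0.3280 = 24.50 rad/s².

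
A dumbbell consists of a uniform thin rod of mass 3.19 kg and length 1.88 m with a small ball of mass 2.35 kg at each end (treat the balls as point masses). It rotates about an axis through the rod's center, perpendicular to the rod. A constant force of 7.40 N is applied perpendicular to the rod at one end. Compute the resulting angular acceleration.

I_rod = (1/12)ML² = (1/12)(3.19)(1.88)² = 0.9396 kg·m².
I_balls = 2·m·(L/2)² = 2(2.35)(0.9400)² = 4.153 kg·m².
Total I = 5.092 kg·m².
τ = F·(L/2) = (7.40)(0.940) = 6.956 N·m.
α = τ/I = 6.956/5.092 = 1.366 rad/s².

α ≈ 1.37 rad/s²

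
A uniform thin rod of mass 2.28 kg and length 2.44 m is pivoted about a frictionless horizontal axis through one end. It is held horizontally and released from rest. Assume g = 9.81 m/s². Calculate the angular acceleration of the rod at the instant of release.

About the pivot, I = (1/3)ML² = (1/3)(2.28)(2.44)² = 4.525 kg·m².
The weight acts at the center, a distance L/2 = 1.220 m from the pivot; τ = Mg(L/2) = 27.29 N·m.
α = τ/I = 27.29/4.525 = 6.031 rad/s².

α ≈ 6.03 rad/s²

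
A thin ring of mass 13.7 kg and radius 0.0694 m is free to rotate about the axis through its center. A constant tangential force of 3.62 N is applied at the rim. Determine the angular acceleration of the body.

I = MR² = (13.7)(0.0694)² = 0.06598 kg·m².
τ = F R = (3.62)(0.0694) = 0.2512 N·m.
From τ = Iα: α = 0.2512/0.06598 = 3.807 rad/s².

α ≈ 3.81 rad/s²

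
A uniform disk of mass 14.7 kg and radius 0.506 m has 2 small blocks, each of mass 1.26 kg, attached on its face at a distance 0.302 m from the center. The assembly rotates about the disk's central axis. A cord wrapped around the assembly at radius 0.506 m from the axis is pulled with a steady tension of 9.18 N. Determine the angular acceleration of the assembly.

α ≈ 2.20 rad/s²

I_disk = ½MR² = ½(14.7)(0.506)² = 1.882 kg·m².
I_blocks = 2·m·r² = 2(1.26)(0.302)² = 0.2298 kg·m².
Total I = 2.112 kg·m².
τ = F r = (9.18)(0.506) = 4.645 N·m.
α = τ/I = 4.645/2.112 = 2.200 rad/s².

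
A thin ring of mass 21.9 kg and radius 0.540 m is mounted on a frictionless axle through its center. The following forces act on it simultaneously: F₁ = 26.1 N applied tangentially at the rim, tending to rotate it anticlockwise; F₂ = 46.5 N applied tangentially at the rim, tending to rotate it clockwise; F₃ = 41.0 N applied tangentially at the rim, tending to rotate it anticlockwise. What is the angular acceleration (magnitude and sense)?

I = MR² = (21.9)(0.540)² = 6.386 kg·m².
Taking anticlockwise as positive: τ₁ = +(26.1)(0.540) = +14.09 N·m; τ₂ = −(46.5)(0.540) = −25.11 N·m; τ₃ = +(41.0)(0.540) = +22.14 N·m.
Net torque τ = 11.12 N·m.
α = τ/I = 11.12/6.386 = 1.742 rad/s².

α ≈ 1.74 rad/s², anticlockwise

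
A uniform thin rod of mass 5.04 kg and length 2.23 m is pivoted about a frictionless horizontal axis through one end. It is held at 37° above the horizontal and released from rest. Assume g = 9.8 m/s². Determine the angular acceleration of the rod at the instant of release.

α ≈ 5.26 rad/s²

About the pivot, I = (1/3)ML² = (1/3)(5.04)(2.23)² = 8.354 kg·m².
The weight acts at the center, a distance L/2 = 1.115 m from the pivot; τ = Mg(L/2) cos 37° = 43.98 N·m.
α = τ/I = 43.98/8.354 = 5.265 rad/s².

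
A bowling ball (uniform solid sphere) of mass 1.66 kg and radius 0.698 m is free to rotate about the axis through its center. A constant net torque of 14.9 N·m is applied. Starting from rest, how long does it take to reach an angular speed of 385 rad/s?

t ≈ 8.36 s

I = (2/5)MR² = (2/5)(1.66)(0.698)² = 0.3235 kg·m².
α = τ/I = 14.9/0.3235 = 46.06 rad/s².
ω = αt ⇒ t = ω/α = 385/46.06 = 8.359 s.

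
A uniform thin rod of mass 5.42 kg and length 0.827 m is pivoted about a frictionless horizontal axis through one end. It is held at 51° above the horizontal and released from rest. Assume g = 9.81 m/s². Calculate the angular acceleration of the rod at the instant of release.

About the pivot, I = (1/3)ML² = (1/3)(5.42)(0.827)² = 1.236 kg·m².
The weight acts at the center, a distance L/2 = 0.4135 m from the pivot; τ = Mg(L/2) cos 51° = 13.84 N·m.
α = τ/I = 13.84/1.236 = 11.20 rad/s².

α ≈ 11.2 rad/s²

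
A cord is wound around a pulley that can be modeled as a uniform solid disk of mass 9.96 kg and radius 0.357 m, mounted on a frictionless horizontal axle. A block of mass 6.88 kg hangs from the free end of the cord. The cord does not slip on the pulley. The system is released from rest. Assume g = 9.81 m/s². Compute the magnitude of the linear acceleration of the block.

a ≈ 5.69 m/s²

I = ½MR² = (1/2)(9.96)(0.357)² = 0.6347 kg·m².
Block: mg − T = ma. Pulley: TR = Iα. No-slip: a = αR, so T = (I/R²)a = 4.980·a.
Then mg = (m + 4.980)a, so a = (6.88)(9.81)/(6.88 + 4.980) = 5.691 m/s².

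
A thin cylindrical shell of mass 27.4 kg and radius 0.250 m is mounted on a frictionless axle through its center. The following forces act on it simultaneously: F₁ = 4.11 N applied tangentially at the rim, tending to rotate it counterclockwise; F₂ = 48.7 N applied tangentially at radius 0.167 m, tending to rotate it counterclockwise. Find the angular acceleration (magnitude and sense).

α ≈ 5.35 rad/s², counterclockwise

I = MR² = (27.4)(0.250)² = 1.712 kg·m².
Taking counterclockwise as positive: τ₁ = +(4.11)(0.250) = +1.028 N·m; τ₂ = +(48.7)(0.167) = +8.133 N·m.
Net torque τ = 9.160 N·m.
α = τ/I = 9.160/1.712 = 5.349 rad/s².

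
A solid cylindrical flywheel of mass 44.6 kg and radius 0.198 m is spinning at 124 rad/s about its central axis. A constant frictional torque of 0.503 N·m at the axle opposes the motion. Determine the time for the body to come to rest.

I = ½MR² = (1/2)(44.6)(0.198)² = 0.8742 kg·m².
The net torque has magnitude 0.503 N·m, opposing ω.
|α| = τ/I = 0.5030/0.8742 = 0.5754 rad/s² (deceleration).
0 = ω₀ − |α|t ⇒ t = ω₀/|α| = 124/0.5754 = 215.5 s.

t ≈ 216 s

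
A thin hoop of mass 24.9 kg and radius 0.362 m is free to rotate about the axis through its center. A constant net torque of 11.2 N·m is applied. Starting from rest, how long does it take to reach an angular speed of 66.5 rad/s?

t ≈ 19.4 s

I = MR² = (24.9)(0.362)² = 3.263 kg·m².
α = τ/I = 11.2/3.263 = 3.432 rad/s².
ω = αt ⇒ t = ω/α = 66.5/3.432 = 19.37 s.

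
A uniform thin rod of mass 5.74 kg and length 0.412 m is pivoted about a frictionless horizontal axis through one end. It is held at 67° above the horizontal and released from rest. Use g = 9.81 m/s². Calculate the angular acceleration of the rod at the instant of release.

α ≈ 14.0 rad/s²

About the pivot, I = (1/3)ML² = (1/3)(5.74)(0.412)² = 0.3248 kg·m².
The weight acts at the center, a distance L/2 = 0.2060 m from the pivot; τ = Mg(L/2) cos 67° = 4.532 N·m.
α = τ/I = 4.532/0.3248 = 13.96 rad/s².
(Equivalently α = (3g/(2L)) cos 67° = 13.96 rad/s².)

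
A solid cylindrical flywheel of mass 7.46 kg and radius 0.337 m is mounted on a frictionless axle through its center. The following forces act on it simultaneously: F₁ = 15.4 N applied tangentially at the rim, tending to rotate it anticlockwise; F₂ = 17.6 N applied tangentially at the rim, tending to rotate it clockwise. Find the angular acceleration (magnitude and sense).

I = ½MR² = (1/2)(7.46)(0.337)² = 0.4236 kg·m².
Taking anticlockwise as positive: τ₁ = +(15.4)(0.337) = +5.190 N·m; τ₂ = −(17.6)(0.337) = −5.931 N·m.
Net torque τ = -0.7414 N·m.
α = τ/I = -0.7414/0.4236 = -1.750 rad/s².

α ≈ 1.75 rad/s², clockwise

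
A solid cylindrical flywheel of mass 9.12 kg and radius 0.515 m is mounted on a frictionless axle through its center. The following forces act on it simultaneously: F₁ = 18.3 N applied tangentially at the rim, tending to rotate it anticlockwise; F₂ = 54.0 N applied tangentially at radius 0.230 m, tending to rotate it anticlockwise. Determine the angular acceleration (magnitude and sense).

I = ½MR² = (1/2)(9.12)(0.515)² = 1.209 kg·m².
Taking anticlockwise as positive: τ₁ = +(18.3)(0.515) = +9.425 N·m; τ₂ = +(54.0)(0.230) = +12.42 N·m.
Net torque τ = 21.84 N·m.
α = τ/I = 21.84/1.209 = 18.06 rad/s².

α ≈ 18.1 rad/s², anticlockwise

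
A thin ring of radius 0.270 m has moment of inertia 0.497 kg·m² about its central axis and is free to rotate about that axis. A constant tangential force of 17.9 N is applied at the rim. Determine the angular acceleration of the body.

α ≈ 9.72 rad/s²

τ = F R = (17.9)(0.270) = 4.833 N·m.
Newton's second law for rotation, τ = Iα, gives α = τ/I = 4.833/0.4970 = 9.724 rad/s².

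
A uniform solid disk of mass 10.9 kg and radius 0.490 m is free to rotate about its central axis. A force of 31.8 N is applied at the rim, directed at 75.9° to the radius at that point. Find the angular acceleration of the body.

α ≈ 11.5 rad/s²

I = ½MR² = (1/2)(10.9)(0.490)² = 1.309 kg·m².
Only the tangential component produces torque: τ = F R sinθ = (31.8)(0.490) sin 75.9° = 15.11 N·m.
From τ = Iα: α = 15.11/1.309 = 11.55 rad/s².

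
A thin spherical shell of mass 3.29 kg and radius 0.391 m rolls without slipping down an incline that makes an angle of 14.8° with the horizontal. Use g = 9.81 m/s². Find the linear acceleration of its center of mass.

a ≈ 1.50 m/s²

Translation along the incline: Mg sinθ − f = Ma.
Rotation about the center: fR = Iα with I = (2/3)MR². No-slip gives a = αR, so f = (I/R²)a = (2/3)M a.
Substituting: Mg sinθ = (1 + 0.6667)Ma, so a = g sinθ/(1 + 0.6667) = (9.81) sin 14.8° / 1.667 = 1.504 m/s².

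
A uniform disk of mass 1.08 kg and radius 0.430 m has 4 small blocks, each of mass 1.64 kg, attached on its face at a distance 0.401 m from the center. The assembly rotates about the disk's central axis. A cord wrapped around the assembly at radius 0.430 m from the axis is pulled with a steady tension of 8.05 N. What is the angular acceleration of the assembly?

α ≈ 3.00 rad/s²

I_disk = ½MR² = ½(1.08)(0.430)² = 0.09985 kg·m².
I_blocks = 4·m·r² = 4(1.64)(0.401)² = 1.055 kg·m².
Total I = 1.155 kg·m².
τ = F r = (8.05)(0.430) = 3.462 N·m.
α = τ/I = 3.462/1.155 = 2.998 rad/s².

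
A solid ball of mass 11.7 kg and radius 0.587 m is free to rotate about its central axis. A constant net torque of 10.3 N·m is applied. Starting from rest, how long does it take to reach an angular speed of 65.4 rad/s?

I = (2/5)MR² = (2/5)(11.7)(0.587)² = 1.613 kg·m².
α = τ/I = 10.3/1.613 = 6.387 rad/s².
ω = αt ⇒ t = ω/α = 65.4/6.387 = 10.24 s.

t ≈ 10.2 s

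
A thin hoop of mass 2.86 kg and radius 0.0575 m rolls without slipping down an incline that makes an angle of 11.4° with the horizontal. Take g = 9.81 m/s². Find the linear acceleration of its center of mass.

Translation along the incline: Mg sinθ − f = Ma.
Rotation about the center: fR = Iα with I = MR². No-slip gives a = αR, so f = (I/R²)a = M a.
Substituting: Mg sinθ = (1 + 1.000)Ma, so a = g sinθ/(1 + 1.000) = (9.81) sin 11.4° / 2.000 = 0.9695 m/s².

a ≈ 0.970 m/s²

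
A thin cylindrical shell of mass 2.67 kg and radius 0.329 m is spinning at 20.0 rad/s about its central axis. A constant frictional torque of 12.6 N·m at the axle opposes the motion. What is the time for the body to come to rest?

t ≈ 0.459 s

I = MR² = (2.67)(0.329)² = 0.2890 kg·m².
The net torque has magnitude 12.6 N·m, opposing ω.
|α| = τ/I = 12.60/0.2890 = 43.60 rad/s² (deceleration).
0 = ω₀ − |α|t ⇒ t = ω₀/|α| = 20.0/43.60 = 0.4587 s.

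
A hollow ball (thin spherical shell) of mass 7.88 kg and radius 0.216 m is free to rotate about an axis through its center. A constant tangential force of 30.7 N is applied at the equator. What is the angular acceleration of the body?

I = (2/3)MR² = (2/3)(7.88)(0.216)² = 0.2451 kg·m².
τ = F R = (30.7)(0.216) = 6.631 N·m.
From τ = Iα: α = 6.631/0.2451 = 27.06 rad/s².

α ≈ 27.1 rad/s²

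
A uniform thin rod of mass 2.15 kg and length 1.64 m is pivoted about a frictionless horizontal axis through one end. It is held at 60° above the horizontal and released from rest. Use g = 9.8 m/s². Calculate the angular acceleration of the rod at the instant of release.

α ≈ 4.48 rad/s²

About the pivot, I = (1/3)ML² = (1/3)(2.15)(1.64)² = 1.928 kg·m².
The weight acts at the center, a distance L/2 = 0.8200 m from the pivot; τ = Mg(L/2) cos 60° = 8.639 N·m.
α = τ/I = 8.639/1.928 = 4.482 rad/s².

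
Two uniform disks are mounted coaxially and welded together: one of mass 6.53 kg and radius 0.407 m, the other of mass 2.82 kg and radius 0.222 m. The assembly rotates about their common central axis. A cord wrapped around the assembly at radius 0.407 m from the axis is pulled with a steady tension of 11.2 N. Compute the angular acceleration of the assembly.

α ≈ 7.47 rad/s²

I = ½M₁R₁² + ½M₂R₂² = ½(6.53)(0.407)² + ½(2.82)(0.222)² = 0.6103 kg·m².
τ = F r = (11.2)(0.407) = 4.558 N·m.
α = τ/I = 4.558/0.6103 = 7.469 rad/s².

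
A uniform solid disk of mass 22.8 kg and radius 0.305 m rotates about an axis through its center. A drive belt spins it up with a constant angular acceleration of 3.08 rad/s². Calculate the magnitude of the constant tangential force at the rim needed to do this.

I = ½MR² = (1/2)(22.8)(0.305)² = 1.060 kg·m².
The required torque is τ = Iα = (1.060)(3.080) = 3.266 N·m.
A tangential force at the rim gives τ = FR, so F = τ/R = 3.266/0.305 = 10.71 N.

F ≈ 10.7 N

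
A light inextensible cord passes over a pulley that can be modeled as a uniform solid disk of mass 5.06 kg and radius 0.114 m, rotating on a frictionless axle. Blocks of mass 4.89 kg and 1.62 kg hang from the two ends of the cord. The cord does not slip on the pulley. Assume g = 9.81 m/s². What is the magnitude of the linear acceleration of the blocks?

I = ½MR² = (1/2)(5.06)(0.114)² = 0.03288 kg·m².
Heavier block: m₁g − T₁ = m₁a. Lighter block: T₂ − m₂g = m₂a.
Pulley: (T₁ − T₂)R = Iα = I(a/R), so T₁ − T₂ = (I/R²)a = (1/2)M_p a = 2.530·a.
Adding the three: (m₁ − m₂)g = (m₁ + m₂ + 2.530)a, so a = (4.89 − 1.62)(9.81)/(4.89 + 1.62 + 2.530) = 3.549 m/s².

a ≈ 3.55 m/s²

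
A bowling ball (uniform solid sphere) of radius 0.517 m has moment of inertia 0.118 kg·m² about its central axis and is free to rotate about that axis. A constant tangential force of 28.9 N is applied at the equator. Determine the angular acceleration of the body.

τ = F R = (28.9)(0.517) = 14.94 N·m.
Newton's second law for rotation, τ = Iα, gives α = τ/I = 14.94/0.1180 = 126.6 rad/s².

α ≈ 127 rad/s²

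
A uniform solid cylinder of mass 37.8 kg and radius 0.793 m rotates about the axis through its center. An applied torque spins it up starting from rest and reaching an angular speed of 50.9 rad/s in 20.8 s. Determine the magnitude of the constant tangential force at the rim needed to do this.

F ≈ 36.7 N

I = ½MR² = (1/2)(37.8)(0.793)² = 11.89 kg·m².
α = Δω/Δt = (50.9 − 0)/20.8 = 2.447 rad/s².
The required torque is τ = Iα = (11.89)(2.447) = 29.08 N·m.
A tangential force at the rim gives τ = FR, so F = τ/R = 29.08/0.793 = 36.68 N.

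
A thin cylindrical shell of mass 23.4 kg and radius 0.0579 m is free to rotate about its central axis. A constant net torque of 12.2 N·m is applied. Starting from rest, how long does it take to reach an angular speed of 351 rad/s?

t ≈ 2.26 s

I = MR² = (23.4)(0.0579)² = 0.07845 kg·m².
α = τ/I = 12.2/0.07845 = 155.5 rad/s².
ω = αt ⇒ t = ω/α = 351/155.5 = 2.257 s.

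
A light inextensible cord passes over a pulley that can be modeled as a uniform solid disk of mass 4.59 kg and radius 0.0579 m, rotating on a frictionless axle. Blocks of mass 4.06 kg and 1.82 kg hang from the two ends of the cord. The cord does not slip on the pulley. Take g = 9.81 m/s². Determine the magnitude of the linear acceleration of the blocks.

a ≈ 2.69 m/s²

I = ½MR² = (1/2)(4.59)(0.0579)² = 0.007694 kg·m².
Heavier block: m₁g − T₁ = m₁a. Lighter block: T₂ − m₂g = m₂a.
Pulley: (T₁ − T₂)R = Iα = I(a/R), so T₁ − T₂ = (I/R²)a = (1/2)M_p a = 2.295·a.
Adding the three: (m₁ − m₂)g = (m₁ + m₂ + 2.295)a, so a = (4.06 − 1.82)(9.81)/(4.06 + 1.82 + 2.295) = 2.688 m/s².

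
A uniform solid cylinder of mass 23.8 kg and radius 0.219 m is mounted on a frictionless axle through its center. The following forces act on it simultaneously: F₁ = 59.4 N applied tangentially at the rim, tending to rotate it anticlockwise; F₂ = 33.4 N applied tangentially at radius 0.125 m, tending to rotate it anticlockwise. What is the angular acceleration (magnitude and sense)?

I = ½MR² = (1/2)(23.8)(0.219)² = 0.5707 kg·m².
Taking anticlockwise as positive: τ₁ = +(59.4)(0.219) = +13.01 N·m; τ₂ = +(33.4)(0.125) = +4.175 N·m.
Net torque τ = 17.18 N·m.
α = τ/I = 17.18/0.5707 = 30.11 rad/s².

α ≈ 30.1 rad/s², anticlockwise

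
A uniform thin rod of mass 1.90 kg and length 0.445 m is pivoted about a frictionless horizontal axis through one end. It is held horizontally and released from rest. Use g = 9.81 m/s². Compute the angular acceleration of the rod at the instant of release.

About the pivot, I = (1/3)ML² = (1/3)(1.90)(0.445)² = 0.1254 kg·m².
The weight acts at the center, a distance L/2 = 0.2225 m from the pivot; τ = Mg(L/2) = 4.147 N·m.
α = τ/I = 4.147/0.1254 = 33.07 rad/s².

α ≈ 33.1 rad/s²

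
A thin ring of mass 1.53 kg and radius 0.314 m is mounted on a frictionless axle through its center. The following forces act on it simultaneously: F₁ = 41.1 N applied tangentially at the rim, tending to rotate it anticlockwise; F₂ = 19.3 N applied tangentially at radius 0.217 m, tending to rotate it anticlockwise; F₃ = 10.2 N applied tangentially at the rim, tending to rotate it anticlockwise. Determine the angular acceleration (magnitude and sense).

I = MR² = (1.53)(0.314)² = 0.1509 kg·m².
Taking anticlockwise as positive: τ₁ = +(41.1)(0.314) = +12.91 N·m; τ₂ = +(19.3)(0.217) = +4.188 N·m; τ₃ = +(10.2)(0.314) = +3.203 N·m.
Net torque τ = 20.30 N·m.
α = τ/I = 20.30/0.1509 = 134.5 rad/s².

α ≈ 135 rad/s², anticlockwise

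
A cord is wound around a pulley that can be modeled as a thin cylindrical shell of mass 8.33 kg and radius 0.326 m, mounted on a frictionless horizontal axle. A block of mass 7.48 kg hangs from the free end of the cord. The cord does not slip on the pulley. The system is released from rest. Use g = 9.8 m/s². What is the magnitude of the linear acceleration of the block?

a ≈ 4.64 m/s²

I = MR² = (8.33)(0.326)² = 0.8853 kg·m².
Block: mg − T = ma. Pulley: TR = Iα. No-slip: a = αR, so T = (I/R²)a = 8.330·a.
Then mg = (m + 8.330)a, so a = (7.48)(9.8)/(7.48 + 8.330) = 4.637 m/s².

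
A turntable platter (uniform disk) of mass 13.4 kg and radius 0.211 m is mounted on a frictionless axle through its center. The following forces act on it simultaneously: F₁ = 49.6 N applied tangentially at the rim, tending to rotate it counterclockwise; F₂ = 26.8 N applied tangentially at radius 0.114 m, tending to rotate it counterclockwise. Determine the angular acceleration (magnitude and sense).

I = ½MR² = (1/2)(13.4)(0.211)² = 0.2983 kg·m².
Taking counterclockwise as positive: τ₁ = +(49.6)(0.211) = +10.47 N·m; τ₂ = +(26.8)(0.114) = +3.055 N·m.
Net torque τ = 13.52 N·m.
α = τ/I = 13.52/0.2983 = 45.33 rad/s².

α ≈ 45.3 rad/s², counterclockwise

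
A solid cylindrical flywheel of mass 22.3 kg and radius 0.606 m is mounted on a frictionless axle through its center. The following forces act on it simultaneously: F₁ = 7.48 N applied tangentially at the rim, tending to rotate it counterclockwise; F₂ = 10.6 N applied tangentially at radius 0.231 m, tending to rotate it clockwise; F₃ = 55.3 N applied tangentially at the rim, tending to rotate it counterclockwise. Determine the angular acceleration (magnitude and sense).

I = ½MR² = (1/2)(22.3)(0.606)² = 4.095 kg·m².
Taking counterclockwise as positive: τ₁ = +(7.48)(0.606) = +4.533 N·m; τ₂ = −(10.6)(0.231) = −2.449 N·m; τ₃ = +(55.3)(0.606) = +33.51 N·m.
Net torque τ = 35.60 N·m.
α = τ/I = 35.60/4.095 = 8.693 rad/s².

α ≈ 8.69 rad/s², counterclockwise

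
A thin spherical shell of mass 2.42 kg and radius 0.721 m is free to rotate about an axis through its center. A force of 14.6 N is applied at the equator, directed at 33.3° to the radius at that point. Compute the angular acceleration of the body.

I = (2/3)MR² = (2/3)(2.42)(0.721)² = 0.8387 kg·m².
Only the tangential component produces torque: τ = F R sinθ = (14.6)(0.721) sin 33.3° = 5.779 N·m.
Newton's second law for rotation, τ = Iα, gives α = τ/I = 5.779/0.8387 = 6.891 rad/s².

α ≈ 6.89 rad/s²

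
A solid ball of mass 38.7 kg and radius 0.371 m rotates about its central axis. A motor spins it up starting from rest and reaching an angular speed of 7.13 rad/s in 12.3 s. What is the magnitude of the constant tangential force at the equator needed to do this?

I = (2/5)MR² = (2/5)(38.7)(0.371)² = 2.131 kg·m².
α = Δω/Δt = (7.13 − 0)/12.3 = 0.5797 rad/s².
The required torque is τ = Iα = (2.131)(0.5797) = 1.235 N·m.
A tangential force at the equator gives τ = FR, so F = τ/R = 1.235/0.371 = 3.329 N.

F ≈ 3.33 N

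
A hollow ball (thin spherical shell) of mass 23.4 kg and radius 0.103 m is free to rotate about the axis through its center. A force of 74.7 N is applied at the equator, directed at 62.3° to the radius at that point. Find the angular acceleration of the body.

I = (2/3)MR² = (2/3)(23.4)(0.103)² = 0.1655 kg·m².
Only the tangential component produces torque: τ = F R sinθ = (74.7)(0.103) sin 62.3° = 6.812 N·m.
From τ = Iα: α = 6.812/0.1655 = 41.16 rad/s².

α ≈ 41.2 rad/s²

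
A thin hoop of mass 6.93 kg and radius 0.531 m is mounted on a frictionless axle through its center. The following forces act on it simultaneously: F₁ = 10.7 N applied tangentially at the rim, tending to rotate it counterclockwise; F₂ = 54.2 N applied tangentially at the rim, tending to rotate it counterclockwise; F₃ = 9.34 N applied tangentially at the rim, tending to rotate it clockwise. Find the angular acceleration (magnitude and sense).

I = MR² = (6.93)(0.531)² = 1.954 kg·m².
Taking counterclockwise as positive: τ₁ = +(10.7)(0.531) = +5.682 N·m; τ₂ = +(54.2)(0.531) = +28.78 N·m; τ₃ = −(9.34)(0.531) = −4.960 N·m.
Net torque τ = 29.50 N·m.
α = τ/I = 29.50/1.954 = 15.10 rad/s².

α ≈ 15.1 rad/s², counterclockwise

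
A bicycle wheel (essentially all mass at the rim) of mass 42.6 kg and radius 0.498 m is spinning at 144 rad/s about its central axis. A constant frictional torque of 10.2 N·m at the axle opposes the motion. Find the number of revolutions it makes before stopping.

≈ 1710 revolutions

I = MR² = (42.6)(0.498)² = 10.56 kg·m².
The net torque has magnitude 10.2 N·m, opposing ω.
|α| = τ/I = 10.20/10.56 = 0.9655 rad/s² (deceleration).
ω² = ω₀² − 2|α|θ with ω = 0 ⇒ θ = ω₀²/(2|α|) = 10740 rad = 1709 rev.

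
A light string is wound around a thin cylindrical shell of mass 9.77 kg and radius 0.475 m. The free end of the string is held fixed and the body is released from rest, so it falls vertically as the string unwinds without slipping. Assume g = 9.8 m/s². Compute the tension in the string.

T ≈ 47.9 N

Translation: Mg − T = Ma. Rotation about the center: TR = Iα with I = MR².
With a = αR: T = (I/R²)a = M a, so Mg = (1 + 1.000)Ma.
a = g/(1 + 1.000) = 9.8/2.000 = 4.900 m/s².
T = 1.000·M·a = (1.000)(9.77)(4.900) = 47.87 N.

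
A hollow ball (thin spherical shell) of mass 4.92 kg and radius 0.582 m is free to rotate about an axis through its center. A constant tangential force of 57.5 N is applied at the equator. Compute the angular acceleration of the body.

I = (2/3)MR² = (2/3)(4.92)(0.582)² = 1.111 kg·m².
τ = F R = (57.5)(0.582) = 33.46 N·m.
Newton's second law for rotation, τ = Iα, gives α = τ/I = 33.46/1.111 = 30.12 rad/s².

α ≈ 30.1 rad/s²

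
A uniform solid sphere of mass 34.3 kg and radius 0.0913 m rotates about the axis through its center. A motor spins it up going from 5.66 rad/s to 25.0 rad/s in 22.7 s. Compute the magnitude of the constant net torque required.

I = (2/5)MR² = (2/5)(34.3)(0.0913)² = 0.1144 kg·m².
α = Δω/Δt = (25.0 − 5.66)/22.7 = 0.8520 rad/s².
τ = Iα = (0.1144)(0.8520) = 0.09744 N·m.

τ ≈ 0.0974 N·m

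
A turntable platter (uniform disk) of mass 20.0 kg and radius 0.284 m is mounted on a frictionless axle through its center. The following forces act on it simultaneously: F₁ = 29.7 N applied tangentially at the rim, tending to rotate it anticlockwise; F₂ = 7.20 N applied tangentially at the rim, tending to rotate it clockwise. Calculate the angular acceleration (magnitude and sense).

α ≈ 7.92 rad/s², anticlockwise

I = ½MR² = (1/2)(20.0)(0.284)² = 0.8066 kg·m².
Taking anticlockwise as positive: τ₁ = +(29.7)(0.284) = +8.435 N·m; τ₂ = −(7.20)(0.284) = −2.045 N·m.
Net torque τ = 6.390 N·m.
α = τ/I = 6.390/0.8066 = 7.923 rad/s².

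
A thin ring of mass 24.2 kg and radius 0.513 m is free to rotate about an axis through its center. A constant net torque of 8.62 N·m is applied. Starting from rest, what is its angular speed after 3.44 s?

I = MR² = (24.2)(0.513)² = 6.369 kg·m².
α = τ/I = 8.62/6.369 = 1.353 rad/s².
ω = ω₀ + αt = 0 + (1.353)(3.44) = 4.656 rad/s.

ω ≈ 4.66 rad/s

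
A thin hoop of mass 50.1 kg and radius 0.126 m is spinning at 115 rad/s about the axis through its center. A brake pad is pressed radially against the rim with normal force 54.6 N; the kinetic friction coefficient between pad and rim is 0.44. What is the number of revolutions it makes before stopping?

I = MR² = (50.1)(0.126)² = 0.7954 kg·m².
Friction force f = μN = (0.44)(54.6) = 24.02 N at the rim; torque magnitude τ = fR = 3.027 N·m, opposing ω.
|α| = τ/I = 3.027/0.7954 = 3.806 rad/s² (deceleration).
ω² = ω₀² − 2|α|θ with ω = 0 ⇒ θ = ω₀²/(2|α|) = 1738 rad = 276.5 rev.

≈ 277 revolutions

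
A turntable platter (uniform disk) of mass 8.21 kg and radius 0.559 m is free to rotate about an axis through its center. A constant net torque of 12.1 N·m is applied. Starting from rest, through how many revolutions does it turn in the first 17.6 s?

I = ½MR² = (1/2)(8.21)(0.559)² = 1.283 kg·m².
α = τ/I = 12.1/1.283 = 9.433 rad/s².
θ = ½αt² = ½(9.433)(17.6)² = 1461 rad.
Revolutions = θ/(2π) = 232.5.

≈ 233 revolutions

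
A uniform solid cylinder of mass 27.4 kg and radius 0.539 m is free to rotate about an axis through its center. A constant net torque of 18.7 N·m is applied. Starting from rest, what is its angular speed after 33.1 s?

ω ≈ 156 rad/s

I = ½MR² = (1/2)(27.4)(0.539)² = 3.980 kg·m².
α = τ/I = 18.7/3.980 = 4.698 rad/s².
ω = ω₀ + αt = 0 + (4.698)(33.1) = 155.5 rad/s.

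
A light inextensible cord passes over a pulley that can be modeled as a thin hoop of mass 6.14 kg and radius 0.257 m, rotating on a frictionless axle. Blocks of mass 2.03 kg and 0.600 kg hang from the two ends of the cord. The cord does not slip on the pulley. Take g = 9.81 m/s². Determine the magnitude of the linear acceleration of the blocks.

I = MR² = (6.14)(0.257)² = 0.4055 kg·m².
Heavier block: m₁g − T₁ = m₁a. Lighter block: T₂ − m₂g = m₂a.
Pulley: (T₁ − T₂)R = Iα = I(a/R), so T₁ − T₂ = (I/R²)a = 1·M_p a = 6.140·a.
Adding the three: (m₁ − m₂)g = (m₁ + m₂ + 6.140)a, so a = (2.03 − 0.600)(9.81)/(2.03 + 0.600 + 6.140) = 1.600 m/s².

a ≈ 1.60 m/s²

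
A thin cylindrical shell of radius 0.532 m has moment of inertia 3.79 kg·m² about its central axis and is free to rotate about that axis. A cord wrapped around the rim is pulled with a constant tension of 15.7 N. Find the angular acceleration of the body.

τ = F R = (15.7)(0.532) = 8.352 N·m.
From τ = Iα: α = 8.352/3.790 = 2.204 rad/s².

α ≈ 2.20 rad/s²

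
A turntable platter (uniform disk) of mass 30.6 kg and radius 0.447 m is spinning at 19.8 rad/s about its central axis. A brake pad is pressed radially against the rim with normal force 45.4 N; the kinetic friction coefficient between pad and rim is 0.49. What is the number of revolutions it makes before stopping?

I = ½MR² = (1/2)(30.6)(0.447)² = 3.057 kg·m².
Friction force f = μN = (0.49)(45.4) = 22.25 N at the rim; torque magnitude τ = fR = 9.944 N·m, opposing ω.
|α| = τ/I = 9.944/3.057 = 3.253 rad/s² (deceleration).
ω² = ω₀² − 2|α|θ with ω = 0 ⇒ θ = ω₀²/(2|α|) = 60.26 rad = 9.591 rev.

≈ 9.59 revolutions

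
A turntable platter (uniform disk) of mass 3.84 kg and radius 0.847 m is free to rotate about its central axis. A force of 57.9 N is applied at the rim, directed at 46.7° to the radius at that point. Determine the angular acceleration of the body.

α ≈ 25.9 rad/s²

I = ½MR² = (1/2)(3.84)(0.847)² = 1.377 kg·m².
Only the tangential component produces torque: τ = F R sinθ = (57.9)(0.847) sin 46.7° = 35.69 N·m.
From τ = Iα: α = 35.69/1.377 = 25.91 rad/s².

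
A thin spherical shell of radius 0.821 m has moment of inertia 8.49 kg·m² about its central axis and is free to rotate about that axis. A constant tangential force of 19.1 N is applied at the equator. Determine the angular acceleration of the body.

α ≈ 1.85 rad/s²

τ = F R = (19.1)(0.821) = 15.68 N·m.
Newton's second law for rotation, τ = Iα, gives α = τ/I = 15.68/8.490 = 1.847 rad/s².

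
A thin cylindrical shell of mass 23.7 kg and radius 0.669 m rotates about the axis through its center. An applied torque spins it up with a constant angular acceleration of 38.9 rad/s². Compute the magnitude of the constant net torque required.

I = MR² = (23.7)(0.669)² = 10.61 kg·m².
τ = Iα = (10.61)(38.90) = 412.6 N·m.

τ ≈ 413 N·m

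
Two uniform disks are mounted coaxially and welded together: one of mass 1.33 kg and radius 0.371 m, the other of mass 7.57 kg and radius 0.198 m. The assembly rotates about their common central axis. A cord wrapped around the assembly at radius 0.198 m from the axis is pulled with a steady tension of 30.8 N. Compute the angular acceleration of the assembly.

I = ½M₁R₁² + ½M₂R₂² = ½(1.33)(0.371)² + ½(7.57)(0.198)² = 0.2399 kg·m².
τ = F r = (30.8)(0.198) = 6.098 N·m.
α = τ/I = 6.098/0.2399 = 25.42 rad/s².

α ≈ 25.4 rad/s²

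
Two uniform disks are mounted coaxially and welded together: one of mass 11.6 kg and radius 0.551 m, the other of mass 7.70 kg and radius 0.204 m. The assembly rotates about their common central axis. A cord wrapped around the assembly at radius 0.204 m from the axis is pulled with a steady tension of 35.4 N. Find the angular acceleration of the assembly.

I = ½M₁R₁² + ½M₂R₂² = ½(11.6)(0.551)² + ½(7.70)(0.204)² = 1.921 kg·m².
τ = F r = (35.4)(0.204) = 7.222 N·m.
α = τ/I = 7.222/1.921 = 3.759 rad/s².

α ≈ 3.76 rad/s²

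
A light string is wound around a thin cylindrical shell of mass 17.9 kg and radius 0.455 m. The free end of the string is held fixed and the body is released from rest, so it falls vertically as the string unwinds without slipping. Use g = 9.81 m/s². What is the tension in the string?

T ≈ 87.8 N

Translation: Mg − T = Ma. Rotation about the center: TR = Iα with I = MR².
With a = αR: T = (I/R²)a = M a, so Mg = (1 + 1.000)Ma.
a = g/(1 + 1.000) = 9.81/2.000 = 4.905 m/s².
T = 1.000·M·a = (1.000)(17.9)(4.905) = 87.80 N.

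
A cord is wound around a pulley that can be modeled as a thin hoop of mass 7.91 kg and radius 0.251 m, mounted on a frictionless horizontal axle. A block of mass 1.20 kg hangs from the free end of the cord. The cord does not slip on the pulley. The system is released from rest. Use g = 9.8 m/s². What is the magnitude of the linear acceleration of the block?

I = MR² = (7.91)(0.251)² = 0.4983 kg·m².
Block: mg − T = ma. Pulley: TR = Iα. No-slip: a = αR, so T = (I/R²)a = 7.910·a.
Then mg = (m + 7.910)a, so a = (1.20)(9.8)/(1.20 + 7.910) = 1.291 m/s².

a ≈ 1.29 m/s²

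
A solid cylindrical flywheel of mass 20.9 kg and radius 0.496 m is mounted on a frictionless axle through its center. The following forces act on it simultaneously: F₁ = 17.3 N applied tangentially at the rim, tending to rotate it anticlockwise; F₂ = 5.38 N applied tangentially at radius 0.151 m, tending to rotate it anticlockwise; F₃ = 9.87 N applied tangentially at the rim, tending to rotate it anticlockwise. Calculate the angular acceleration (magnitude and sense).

α ≈ 5.56 rad/s², anticlockwise

I = ½MR² = (1/2)(20.9)(0.496)² = 2.571 kg·m².
Taking anticlockwise as positive: τ₁ = +(17.3)(0.496) = +8.581 N·m; τ₂ = +(5.38)(0.151) = +0.8124 N·m; τ₃ = +(9.87)(0.496) = +4.896 N·m.
Net torque τ = 14.29 N·m.
α = τ/I = 14.29/2.571 = 5.558 rad/s².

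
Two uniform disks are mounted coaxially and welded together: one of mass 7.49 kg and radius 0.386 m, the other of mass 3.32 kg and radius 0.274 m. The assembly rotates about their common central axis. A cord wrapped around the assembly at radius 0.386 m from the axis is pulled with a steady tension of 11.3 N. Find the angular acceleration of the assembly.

α ≈ 6.39 rad/s²

I = ½M₁R₁² + ½M₂R₂² = ½(7.49)(0.386)² + ½(3.32)(0.274)² = 0.6826 kg·m².
τ = F r = (11.3)(0.386) = 4.362 N·m.
α = τ/I = 4.362/0.6826 = 6.390 rad/s².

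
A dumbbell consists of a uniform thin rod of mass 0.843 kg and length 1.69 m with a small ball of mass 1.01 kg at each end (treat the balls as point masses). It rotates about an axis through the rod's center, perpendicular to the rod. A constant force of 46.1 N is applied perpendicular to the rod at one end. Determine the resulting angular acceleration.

I_rod = (1/12)ML² = (1/12)(0.843)(1.69)² = 0.2006 kg·m².
I_balls = 2·m·(L/2)² = 2(1.01)(0.8450)² = 1.442 kg·m².
Total I = 1.643 kg·m².
τ = F·(L/2) = (46.1)(0.845) = 38.95 N·m.
α = τ/I = 38.95/1.643 = 23.71 rad/s².

α ≈ 23.7 rad/s²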